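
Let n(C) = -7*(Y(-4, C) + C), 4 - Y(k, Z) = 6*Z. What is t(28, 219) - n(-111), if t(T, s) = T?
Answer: 3941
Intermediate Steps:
Y(k, Z) = 4 - 6*Z
n(C) = -28 + 35*C (n(C) = -7*((4 - 6*C) + C) = -7*(4 - 5*C) = -28 + 35*C)
t(28, 219) - n(-111) = 28 - (-28 + 35*(-111)) = 28 - (-28 - 3885) = 28 - 1*(-3913) = 28 + 3913 = 3941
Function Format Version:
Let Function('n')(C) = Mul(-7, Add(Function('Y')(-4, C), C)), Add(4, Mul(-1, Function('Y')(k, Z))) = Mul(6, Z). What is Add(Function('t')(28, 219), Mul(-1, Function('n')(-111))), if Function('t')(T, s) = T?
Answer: 3941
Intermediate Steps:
Function('Y')(k, Z) = Add(4, Mul(-6, Z)) (Function('Y')(k, Z) = Add(4, Mul(-1, Mul(6, Z))) = Add(4, Mul(-6, Z)))
Function('n')(C) = Add(-28, Mul(35, C)) (Function('n')(C) = Mul(-7, Add(Add(4, Mul(-6, C)), C)) = Mul(-7, Add(4, Mul(-5, C))) = Add(-28, Mul(35, C)))
Add(Function('t')(28, 219), Mul(-1, Function('n')(-111))) = Add(28, Mul(-1, Add(-28, Mul(35, -111)))) = Add(28, Mul(-1, Add(-28, -3885))) = Add(28, Mul(-1, -3913)) = Add(28, 3913) = 3941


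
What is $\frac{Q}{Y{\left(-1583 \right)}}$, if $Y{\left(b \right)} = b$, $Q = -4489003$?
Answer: $\frac{4489003}{1583} \approx 2835.8$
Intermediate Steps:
$\frac{Q}{Y{\left(-1583 \right)}} = - \frac{4489003}{-1583} = \left(-4489003\right) \left(- \frac{1}{1583}\right) = \frac{4489003}{1583}$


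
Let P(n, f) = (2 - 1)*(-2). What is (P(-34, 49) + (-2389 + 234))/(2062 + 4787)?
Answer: -719/2283 ≈ -0.31494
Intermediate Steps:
P(n, f) = -2 (P(n, f) = 1*(-2) = -2)
(P(-34, 49) + (-2389 + 234))/(2062 + 4787) = (-2 + (-2389 + 234))/(2062 + 4787) = (-2 - 2155)/6849 = -2157*1/6849 = -719/2283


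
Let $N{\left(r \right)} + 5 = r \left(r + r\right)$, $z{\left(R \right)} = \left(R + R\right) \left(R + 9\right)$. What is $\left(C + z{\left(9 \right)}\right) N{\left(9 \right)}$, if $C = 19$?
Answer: $53851$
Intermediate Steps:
$z{\left(R \right)} = 2 R \left(9 + R\right)$
$N{\left(r \right)} = -5 + 2 r^{2}$ ($N{\left(r \right)} = -5 + r \left(r + r\right) = -5 + r 2 r = -5 + 2 r^{2}$)
$\left(C + z{\left(9 \right)}\right) N{\left(9 \right)} = \left(19 + 2 \cdot 9 \left(9 + 9\right)\right) \left(-5 + 2 \cdot 9^{2}\right) = \left(19 + 2 \cdot 9 \cdot 18\right) \left(-5 + 2 \cdot 81\right) = \left(19 + 324\right) \left(-5 + 162\right) = 343 \cdot 157 = 53851$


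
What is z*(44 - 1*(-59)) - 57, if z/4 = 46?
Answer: 18895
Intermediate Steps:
z = 184 (z = 4*46 = 184)
z*(44 - 1*(-59)) - 57 = 184*(44 - 1*(-59)) - 57 = 184*(44 + 59) - 57 = 184*103 - 57 = 18952 - 57 = 18895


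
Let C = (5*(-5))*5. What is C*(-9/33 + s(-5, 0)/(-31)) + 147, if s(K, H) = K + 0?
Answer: 54877/341 ≈ 160.93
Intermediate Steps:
s(K, H) = K
C = -125 (C = -25*5 = -125)
C*(-9/33 + s(-5, 0)/(-31)) + 147 = -125*(-9/33 - 5/(-31)) + 147 = -125*(-9*1/33 - 5*(-1/31)) + 147 = -125*(-3/11 + 5/31) + 147 = -125*(-38/341) + 147 = 4750/341 + 147 = 54877/341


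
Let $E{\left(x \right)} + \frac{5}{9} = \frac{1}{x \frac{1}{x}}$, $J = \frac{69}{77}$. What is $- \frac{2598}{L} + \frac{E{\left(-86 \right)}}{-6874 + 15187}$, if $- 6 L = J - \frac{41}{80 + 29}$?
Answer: $\frac{2447078603021}{81625347} \approx 29979.0$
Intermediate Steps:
$J = \frac{69}{77}$ ($J = 69 \cdot \frac{1}{77} = \frac{69}{77} \approx 0.8961$)
$E{\left(x \right)} = \frac{4}{9}$ ($E{\left(x \right)} = - \frac{5}{9} + \frac{1}{x \frac{1}{x}} = - \frac{5}{9} + 1^{-1} = - \frac{5}{9} + 1 = \frac{4}{9}$)
$L = - \frac{2182}{25179}$ ($L = - \frac{\frac{69}{77} - \frac{41}{80 + 29}}{6} = - \frac{\frac{69}{77} - \frac{41}{109}}{6} = \left(- \frac{1}{6}\right) \frac{4364}{8393} = - \frac{2182}{25179} \approx -0.08666$)
$- \frac{2598}{L} + \frac{E{\left(-86 \right)}}{-6874 + 15187} = - \frac{2598}{- \frac{2182}{25179}} + \frac{4}{9 \left(-6874 + 15187\right)} = \left(-2598\right) \left(- \frac{25179}{2182}\right) + \frac{4}{9 \cdot 8313} = \frac{32707521}{1091} + \frac{4}{9} \cdot \frac{1}{8313} = \frac{32707521}{1091} + \frac{4}{74817} = \frac{2447078603021}{81625347}$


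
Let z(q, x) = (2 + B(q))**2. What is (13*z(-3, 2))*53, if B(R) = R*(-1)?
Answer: 17225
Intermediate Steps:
B(R) = -R
z(q, x) = (2 - q)**2
(13*z(-3, 2))*53 = (13*(-2 - 3)**2)*53 = (13*(-5)**2)*53 = (13*25)*53 = 325*53 = 17225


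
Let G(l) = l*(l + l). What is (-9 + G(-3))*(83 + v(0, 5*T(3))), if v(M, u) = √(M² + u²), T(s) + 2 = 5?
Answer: 882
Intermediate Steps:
T(s) = 3 (T(s) = -2 + 5 = 3)
G(l) = 2*l² (G(l) = l*(2*l) = 2*l²)
(-9 + G(-3))*(83 + v(0, 5*T(3))) = (-9 + 2*(-3)²)*(83 + √(0² + (5*3)²)) = (-9 + 2*9)*(83 + √(0 + 15²)) = (-9 + 18)*(83 + √(0 + 225)) = 9*(83 + √225) = 9*(83 + 15) = 9*98 = 882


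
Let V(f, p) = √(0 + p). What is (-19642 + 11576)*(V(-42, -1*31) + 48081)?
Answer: -387821346 - 8066*I*√31 ≈ -3.8782e+8 - 44910.0*I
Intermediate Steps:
V(f, p) = √p
(-19642 + 11576)*(V(-42, -1*31) + 48081) = (-19642 + 11576)*(√(-1*31) + 48081) = -8066*(√(-31) + 48081) = -8066*(I*√31 + 48081) = -8066*(48081 + I*√31) = -387821346 - 8066*I*√31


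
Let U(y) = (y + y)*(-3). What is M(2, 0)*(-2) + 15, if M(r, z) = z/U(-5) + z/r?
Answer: 15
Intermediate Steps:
U(y) = -6*y (U(y) = (2*y)*(-3) = -6*y)
M(r, z) = z/30 + z/r (M(r, z) = z/((-6*(-5))) + z/r = z/30 + z/r)
M(2, 0)*(-2) + 15 = ((1/30)*0 + 0/2)*(-2) + 15 = (0 + 0*(1/2))*(-2) + 15 = (0 + 0)*(-2) + 15 = 0*(-2) + 15 = 0 + 15 = 15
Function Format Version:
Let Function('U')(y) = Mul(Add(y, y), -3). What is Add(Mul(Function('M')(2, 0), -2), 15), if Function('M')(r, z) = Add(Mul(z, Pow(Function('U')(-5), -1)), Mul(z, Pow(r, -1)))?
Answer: 15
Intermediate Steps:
Function('U')(y) = Mul(-6, y) (Function('U')(y) = Mul(Mul(2, y), -3) = Mul(-6, y))
Function('M')(r, z) = Add(Mul(Rational(1, 30), z), Mul(z, Pow(r, -1))) (Function('M')(r, z) = Add(Mul(z, Pow(Mul(-6, -5), -1)), Mul(z, Pow(r, -1))) = Add(Mul(z, Pow(30, -1)), Mul(z, Pow(r, -1))) = Add(Mul(z, Rational(1, 30)), Mul(z, Pow(r, -1))) = Add(Mul(Rational(1, 30), z), Mul(z, Pow(r, -1))))
Add(Mul(Function('M')(2, 0), -2), 15) = Add(Mul(Add(Mul(Rational(1, 30), 0), Mul(0, Pow(2, -1))), -2), 15) = Add(Mul(Add(0, Mul(0, Rational(1, 2))), -2), 15) = Add(Mul(Add(0, 0), -2), 15) = Add(Mul(0, -2), 15) = Add(0, 15) = 15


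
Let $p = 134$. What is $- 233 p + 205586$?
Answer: $174364$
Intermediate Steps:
$- 233 p + 205586 = \left(-233\right) 134 + 205586 = -31222 + 205586 = 174364$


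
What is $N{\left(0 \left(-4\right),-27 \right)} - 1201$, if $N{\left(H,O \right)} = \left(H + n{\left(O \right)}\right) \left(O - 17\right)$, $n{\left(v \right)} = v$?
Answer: $-13$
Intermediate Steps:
$N{\left(H,O \right)} = \left(-17 + O\right) \left(H + O\right)$ ($N{\left(H,O \right)} = \left(H + O\right) \left(O - 17\right) = \left(H + O\right) \left(-17 + O\right) = \left(-17 + O\right) \left(H + O\right)$)
$N{\left(0 \left(-4\right),-27 \right)} - 1201 = \left(\left(-27\right)^{2} - 17 \cdot 0 \left(-4\right) - -459 + 0 \left(-4\right) \left(-27\right)\right) - 1201 = \left(729 - 0 + 459 + 0 \left(-27\right)\right) - 1201 = \left(729 + 0 + 459 + 0\right) - 1201 = 1188 - 1201 = -13$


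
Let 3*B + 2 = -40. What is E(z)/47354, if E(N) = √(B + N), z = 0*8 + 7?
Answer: I*√7/47354 ≈ 5.5872e-5*I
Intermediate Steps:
z = 7 (z = 0 + 7 = 7)
B = -14 (B = -⅔ + (⅓)*(-40) = -⅔ - 40/3 = -14)
E(N) = √(-14 + N)
E(z)/47354 = √(-14 + 7)/47354 = √(-7)*(1/47354) = (I*√7)*(1/47354) = I*√7/47354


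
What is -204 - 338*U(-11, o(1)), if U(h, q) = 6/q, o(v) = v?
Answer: -2232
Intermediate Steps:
-204 - 338*U(-11, o(1)) = -204 - 2028/1 = -204 - 2028 = -2232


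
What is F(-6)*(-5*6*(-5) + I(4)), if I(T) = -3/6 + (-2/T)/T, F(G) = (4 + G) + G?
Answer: -1195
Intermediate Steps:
F(G) = 4 + 2*G
I(T) = -½ - 2/T² (I(T) = -3*⅙ - 2/T² = -½ - 2/T²)
F(-6)*(-5*6*(-5) + I(4)) = (4 + 2*(-6))*(-5*6*(-5) + (-½ - 2/4²)) = (4 - 12)*(-30*(-5) + (-½ - 2*1/16)) = -8*(150 + (-½ - ⅛)) = -8*(150 - 5/8) = -8*1195/8 = -1195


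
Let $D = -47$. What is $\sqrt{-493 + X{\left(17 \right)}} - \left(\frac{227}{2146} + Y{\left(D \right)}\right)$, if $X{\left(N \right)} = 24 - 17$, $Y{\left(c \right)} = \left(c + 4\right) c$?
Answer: $- \frac{4337293}{2146} + 9 i \sqrt{6} \approx -2021.1 + 22.045 i$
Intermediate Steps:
$Y{\left(c \right)} = c \left(4 + c\right)$ ($Y{\left(c \right)} = \left(4 + c\right) c = c \left(4 + c\right)$)
$X{\left(N \right)} = 7$ ($X{\left(N \right)} = 24 - 17 = 7$)
$\sqrt{-493 + X{\left(17 \right)}} - \left(\frac{227}{2146} + Y{\left(D \right)}\right) = \sqrt{-493 + 7} - \left(\frac{227}{2146} - 47 \left(4 - 47\right)\right) = \sqrt{-486} - \left(227 \cdot \frac{1}{2146} - -2021\right) = 9 i \sqrt{6} - \left(\frac{227}{2146} + 2021\right) = 9 i \sqrt{6} - \frac{4337293}{2146} = - \frac{4337293}{2146} + 9 i \sqrt{6}$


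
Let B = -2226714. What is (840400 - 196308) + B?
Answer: -1582622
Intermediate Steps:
(840400 - 196308) + B = (840400 - 196308) - 2226714 = 644092 - 2226714 = -1582622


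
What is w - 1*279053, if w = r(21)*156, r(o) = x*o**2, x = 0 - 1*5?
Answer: -623033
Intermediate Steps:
x = -5 (x = 0 - 5 = -5)
r(o) = -5*o**2
w = -343980 (w = -5*21**2*156 = -5*441*156 = -2205*156 = -343980)
w - 1*279053 = -343980 - 1*279053 = -343980 - 279053 = -623033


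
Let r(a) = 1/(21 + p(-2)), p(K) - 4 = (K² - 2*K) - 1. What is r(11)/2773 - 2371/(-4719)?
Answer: 210397775/418745184 ≈ 0.50245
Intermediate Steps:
p(K) = 3 + K² - 2*K (p(K) = 4 + ((K² - 2*K) - 1) = 4 + (-1 + K² - 2*K) = 3 + K² - 2*K)
r(a) = 1/32 (r(a) = 1/(21 + (3 + (-2)² - 2*(-2))) = 1/(21 + (3 + 4 + 4)) = 1/(21 + 11) = 1/32)
r(11)/2773 - 2371/(-4719) = (1/32)/2773 - 2371/(-4719) = (1/32)*(1/2773) - 2371*(-1/4719) = 1/88736 + 2371/4719 = 210397775/418745184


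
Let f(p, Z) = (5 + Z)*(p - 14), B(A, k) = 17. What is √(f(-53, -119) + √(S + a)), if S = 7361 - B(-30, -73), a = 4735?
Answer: √(7638 + √12079) ≈ 88.022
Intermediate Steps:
f(p, Z) = (-14 + p)*(5 + Z) (f(p, Z) = (5 + Z)*(-14 + p) = (-14 + p)*(5 + Z))
S = 7344 (S = 7361 - 1*17 = 7361 - 17 = 7344)
√(f(-53, -119) + √(S + a)) = √((-70 - 14*(-119) + 5*(-53) - 119*(-53)) + √(7344 + 4735)) = √((-70 + 1666 - 265 + 6307) + √12079) = √(7638 + √12079)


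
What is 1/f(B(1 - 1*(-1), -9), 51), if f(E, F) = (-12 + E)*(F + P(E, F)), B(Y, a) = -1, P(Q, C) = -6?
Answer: -1/585 ≈ -0.0017094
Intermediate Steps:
f(E, F) = (-12 + E)*(-6 + F) (f(E, F) = (-12 + E)*(F - 6) = (-12 + E)*(-6 + F))
1/f(B(1 - 1*(-1), -9), 51) = 1/(72 - 12*51 - 6*(-1) - 1*51) = 1/(72 - 612 + 6 - 51) = 1/(-585) = -1/585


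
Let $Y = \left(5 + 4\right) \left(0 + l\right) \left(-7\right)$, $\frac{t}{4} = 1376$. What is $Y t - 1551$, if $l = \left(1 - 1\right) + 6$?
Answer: $-2082063$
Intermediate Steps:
$t = 5504$ ($t = 4 \cdot 1376 = 5504$)
$l = 6$ ($l = 0 + 6 = 6$)
$Y = -378$ ($Y = \left(5 + 4\right) \left(0 + 6\right) \left(-7\right) = 9 \cdot 6 \left(-7\right) = 54 \left(-7\right) = -378$)
$Y t - 1551 = \left(-378\right) 5504 - 1551 = -2080512 - 1551 = -2082063$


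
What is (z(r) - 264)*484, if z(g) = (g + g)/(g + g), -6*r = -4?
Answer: -127292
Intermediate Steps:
r = 2/3 (r = -1/6*(-4) = 2/3 ≈ 0.66667)
z(g) = 1 (z(g) = (2*g)/((2*g)) = (2*g)*(1/(2*g)) = 1)
(z(r) - 264)*484 = (1 - 264)*484 = -263*484 = -127292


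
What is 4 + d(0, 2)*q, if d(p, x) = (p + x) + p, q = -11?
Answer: -18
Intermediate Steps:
d(p, x) = x + 2*p
4 + d(0, 2)*q = 4 + (2 + 2*0)*(-11) = 4 + (2 + 0)*(-11) = 4 + 2*(-11) = 4 - 22 = -18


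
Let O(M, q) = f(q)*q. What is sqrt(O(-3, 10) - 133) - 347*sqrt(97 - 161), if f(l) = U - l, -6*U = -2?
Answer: I*(-8328 + sqrt(2067))/3 ≈ -2760.8*I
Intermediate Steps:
U = 1/3 (U = -1/6*(-2) = 1/3 ≈ 0.33333)
f(l) = 1/3 - l
O(M, q) = q*(1/3 - q) (O(M, q) = (1/3 - q)*q = q*(1/3 - q))
sqrt(O(-3, 10) - 133) - 347*sqrt(97 - 161) = sqrt(10*(1/3 - 1*10) - 133) - 347*sqrt(97 - 161) = sqrt(10*(1/3 - 10) - 133) - 2776*I = sqrt(10*(-29/3) - 133) - 2776*I = sqrt(-290/3 - 133) - 2776*I = sqrt(-689/3) - 2776*I = I*sqrt(2067)/3 - 2776*I = -2776*I + I*sqrt(2067)/3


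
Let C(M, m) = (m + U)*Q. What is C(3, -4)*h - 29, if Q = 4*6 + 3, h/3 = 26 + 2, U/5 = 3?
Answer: 24919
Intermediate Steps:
U = 15 (U = 5*3 = 15)
h = 84 (h = 3*(26 + 2) = 3*28 = 84)
Q = 27 (Q = 24 + 3 = 27)
C(M, m) = 405 + 27*m (C(M, m) = (m + 15)*27 = (15 + m)*27 = 405 + 27*m)
C(3, -4)*h - 29 = (405 + 27*(-4))*84 - 29 = (405 - 108)*84 - 29 = 297*84 - 29 = 24948 - 29 = 24919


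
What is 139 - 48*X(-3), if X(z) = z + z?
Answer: 427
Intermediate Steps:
X(z) = 2*z
139 - 48*X(-3) = 139 - 96*(-3) = 139 - 48*(-6) = 139 + 288 = 427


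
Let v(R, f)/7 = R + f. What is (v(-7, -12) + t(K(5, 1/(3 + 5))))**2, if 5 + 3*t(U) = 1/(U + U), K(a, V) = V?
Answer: 160000/9 ≈ 17778.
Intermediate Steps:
v(R, f) = 7*R + 7*f (v(R, f) = 7*(R + f) = 7*R + 7*f)
t(U) = -5/3 + 1/(6*U) (t(U) = -5/3 + 1/(3*(U + U)) = -5/3 + 1/(3*((2*U))) = -5/3 + (1/(2*U))/3 = -5/3 + 1/(6*U))
(v(-7, -12) + t(K(5, 1/(3 + 5))))**2 = ((7*(-7) + 7*(-12)) + (1 - 10/(3 + 5))/(6*(1/(3 + 5))))**2 = ((-49 - 84) + (1 - 10/8)/(6*(1/8)))**2 = (-133 + (1 - 10*1/8)/(6*(1/8)))**2 = (-133 + (1/6)*8*(1 - 5/4))**2 = (-133 + (1/6)*8*(-1/4))**2 = (-133 - 1/3)**2 = (-400/3)**2 = 160000/9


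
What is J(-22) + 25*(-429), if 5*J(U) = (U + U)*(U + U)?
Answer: -51689/5 ≈ -10338.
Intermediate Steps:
J(U) = 4*U²/5 (J(U) = ((U + U)*(U + U))/5 = ((2*U)*(2*U))/5 = (4*U²)/5 = 4*U²/5)
J(-22) + 25*(-429) = (⅘)*(-22)² + 25*(-429) = (⅘)*484 - 10725 = 1936/5 - 10725 = -51689/5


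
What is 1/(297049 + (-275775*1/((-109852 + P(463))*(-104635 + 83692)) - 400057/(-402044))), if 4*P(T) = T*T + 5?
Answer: 315797994325788/93807792579808437301 ≈ 3.3664e-6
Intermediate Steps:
P(T) = 5/4 + T**2/4 (P(T) = (T*T + 5)/4 = (T**2 + 5)/4 = (5 + T**2)/4 = 5/4 + T**2/4)
1/(297049 + (-275775*1/((-109852 + P(463))*(-104635 + 83692)) - 400057/(-402044))) = 1/(297049 + (-275775*1/((-109852 + (5/4 + (1/4)*463**2))*(-104635 + 83692)) - 400057/(-402044))) = 1/(297049 + (-275775*(-1/(20943*(-109852 + (5/4 + (1/4)*214369)))) - 400057*(-1/402044))) = 1/(297049 + (-275775*(-1/(20943*(-109852 + (5/4 + 214369/4)))) + 400057/402044)) = 1/(297049 + (-275775*(-1/(20943*(-109852 + 107187/2))) + 400057/402044)) = 1/(297049 + (-275775/((-112517/2*(-20943))) + 400057/402044)) = 1/(297049 + (-275775/2356443531/2 + 400057/402044)) = 1/(297049 + (-275775*2/2356443531 + 400057/402044)) = 1/(297049 + (-183850/785481177 + 400057/402044)) = 1/(297049 + 314163327437689/315797994325788) = 1/(93807792579808437301/315797994325788) = 315797994325788/93807792579808437301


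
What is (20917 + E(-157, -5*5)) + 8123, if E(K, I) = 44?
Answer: 29084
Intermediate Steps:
(20917 + E(-157, -5*5)) + 8123 = (20917 + 44) + 8123 = 20961 + 8123 = 29084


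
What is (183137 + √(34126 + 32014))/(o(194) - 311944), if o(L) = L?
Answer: -4259/7250 - √16535/155875 ≈ -0.58827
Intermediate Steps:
(183137 + √(34126 + 32014))/(o(194) - 311944) = (183137 + √(34126 + 32014))/(194 - 311944) = (183137 + √66140)/(-311750) = (183137 + 2*√16535)*(-1/311750) = -4259/7250 - √16535/155875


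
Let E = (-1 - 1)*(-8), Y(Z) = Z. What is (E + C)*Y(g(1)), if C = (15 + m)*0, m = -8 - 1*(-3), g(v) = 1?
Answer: 16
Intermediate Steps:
m = -5 (m = -8 + 3 = -5)
C = 0 (C = (15 - 5)*0 = 10*0 = 0)
E = 16 (E = -2*(-8) = 16)
(E + C)*Y(g(1)) = (16 + 0)*1 = 16*1 = 16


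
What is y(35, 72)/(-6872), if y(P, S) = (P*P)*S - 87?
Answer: -88113/6872 ≈ -12.822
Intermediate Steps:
y(P, S) = -87 + S*P² (y(P, S) = P²*S - 87 = S*P² - 87 = -87 + S*P²)
y(35, 72)/(-6872) = (-87 + 72*35²)/(-6872) = (-87 + 72*1225)*(-1/6872) = (-87 + 88200)*(-1/6872) = 88113*(-1/6872) = -88113/6872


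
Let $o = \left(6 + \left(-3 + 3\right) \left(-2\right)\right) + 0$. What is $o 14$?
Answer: $84$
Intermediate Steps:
$o = 6$ ($o = \left(6 + 0 \left(-2\right)\right) + 0 = \left(6 + 0\right) + 0 = 6 + 0 = 6$)
$o 14 = 6 \cdot 14 = 84$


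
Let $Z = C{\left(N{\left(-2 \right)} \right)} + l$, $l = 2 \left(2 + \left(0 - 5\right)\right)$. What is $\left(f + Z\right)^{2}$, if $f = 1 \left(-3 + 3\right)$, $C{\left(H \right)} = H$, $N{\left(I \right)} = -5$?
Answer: $121$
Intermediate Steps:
$l = -6$ ($l = 2 \left(2 - 5\right) = 2 \left(-3\right) = -6$)
$f = 0$ ($f = 1 \cdot 0 = 0$)
$Z = -11$ ($Z = -5 - 6 = -11$)
$\left(f + Z\right)^{2} = \left(0 - 11\right)^{2} = \left(-11\right)^{2} = 121$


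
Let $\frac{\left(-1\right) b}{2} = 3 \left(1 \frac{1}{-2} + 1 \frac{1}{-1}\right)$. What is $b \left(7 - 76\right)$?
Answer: $-621$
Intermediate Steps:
$b = 9$ ($b = - 2 \cdot 3 \left(1 \frac{1}{-2} + 1 \frac{1}{-1}\right) = - 2 \cdot 3 \left(1 \left(- \frac{1}{2}\right) + 1 \left(-1\right)\right) = - 2 \cdot 3 \left(- \frac{1}{2} - 1\right) = - 2 \cdot 3 \left(- \frac{3}{2}\right) = \left(-2\right) \left(- \frac{9}{2}\right) = 9$)
$b \left(7 - 76\right) = 9 \left(7 - 76\right) = 9 \left(-69\right) = -621$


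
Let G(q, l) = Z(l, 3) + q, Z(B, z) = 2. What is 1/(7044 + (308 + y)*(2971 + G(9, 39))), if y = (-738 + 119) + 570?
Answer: 1/779382 ≈ 1.2831e-6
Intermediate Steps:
y = -49 (y = -619 + 570 = -49)
G(q, l) = 2 + q
1/(7044 + (308 + y)*(2971 + G(9, 39))) = 1/(7044 + (308 - 49)*(2971 + (2 + 9))) = 1/(7044 + 259*(2971 + 11)) = 1/(7044 + 259*2982) = 1/(7044 + 772338) = 1/779382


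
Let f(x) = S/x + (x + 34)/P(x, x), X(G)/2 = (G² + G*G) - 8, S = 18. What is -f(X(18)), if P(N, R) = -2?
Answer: 420471/640 ≈ 656.99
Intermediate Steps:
X(G) = -16 + 4*G² (X(G) = 2*((G² + G*G) - 8) = 2*((G² + G²) - 8) = 2*(2*G² - 8) = 2*(-8 + 2*G²) = -16 + 4*G²)
f(x) = -17 + 18/x - x/2 (f(x) = 18/x + (x + 34)/(-2) = 18/x + (34 + x)*(-½) = 18/x + (-17 - x/2) = -17 + 18/x - x/2)
-f(X(18)) = -(-17 + 18/(-16 + 4*18²) - (-16 + 4*18²)/2) = -(-17 + 18/(-16 + 4*324) - (-16 + 4*324)/2) = -(-17 + 18/(-16 + 1296) - (-16 + 1296)/2) = -(-17 + 18/1280 - ½*1280) = -(-17 + 18*(1/1280) - 640) = -(-17 + 9/640 - 640) = -1*(-420471/640) = 420471/640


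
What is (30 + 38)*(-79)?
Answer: -5372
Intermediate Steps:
(30 + 38)*(-79) = 68*(-79) = -5372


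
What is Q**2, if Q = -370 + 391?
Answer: 441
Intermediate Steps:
Q = 21
Q**2 = 21**2 = 441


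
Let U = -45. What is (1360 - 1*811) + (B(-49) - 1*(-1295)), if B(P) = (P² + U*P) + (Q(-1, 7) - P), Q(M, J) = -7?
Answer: 6492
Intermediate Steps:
B(P) = -7 + P² - 46*P (B(P) = (P² - 45*P) + (-7 - P) = -7 + P² - 46*P)
(1360 - 1*811) + (B(-49) - 1*(-1295)) = (1360 - 1*811) + ((-7 + (-49)² - 46*(-49)) - 1*(-1295)) = (1360 - 811) + ((-7 + 2401 + 2254) + 1295) = 549 + (4648 + 1295) = 549 + 5943 = 6492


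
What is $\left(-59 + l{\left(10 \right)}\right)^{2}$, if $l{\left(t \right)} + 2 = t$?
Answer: $2601$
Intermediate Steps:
$l{\left(t \right)} = -2 + t$
$\left(-59 + l{\left(10 \right)}\right)^{2} = \left(-59 + \left(-2 + 10\right)\right)^{2} = \left(-59 + 8\right)^{2} = \left(-51\right)^{2} = 2601$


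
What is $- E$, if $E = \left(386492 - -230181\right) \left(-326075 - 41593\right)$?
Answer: $226730928564$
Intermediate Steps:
$E = -226730928564$ ($E = \left(386492 + \left(-13193 + 243374\right)\right) \left(-367668\right) = \left(386492 + 230181\right) \left(-367668\right) = 616673 \left(-367668\right) = -226730928564$)
$- E = \left(-1\right) \left(-226730928564\right) = 226730928564$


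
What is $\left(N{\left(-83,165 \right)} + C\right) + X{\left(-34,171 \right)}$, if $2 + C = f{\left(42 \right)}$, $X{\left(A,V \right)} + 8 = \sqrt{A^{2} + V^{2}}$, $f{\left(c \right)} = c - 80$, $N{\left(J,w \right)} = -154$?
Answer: $-202 + \sqrt{30397} \approx -27.653$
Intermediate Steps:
$f{\left(c \right)} = -80 + c$
$X{\left(A,V \right)} = -8 + \sqrt{A^{2} + V^{2}}$
$C = -40$ ($C = -2 + \left(-80 + 42\right) = -2 - 38 = -40$)
$\left(N{\left(-83,165 \right)} + C\right) + X{\left(-34,171 \right)} = \left(-154 - 40\right) - \left(8 - \sqrt{\left(-34\right)^{2} + 171^{2}}\right) = -194 - \left(8 - \sqrt{1156 + 29241}\right) = -194 - \left(8 - \sqrt{30397}\right) = -202 + \sqrt{30397}$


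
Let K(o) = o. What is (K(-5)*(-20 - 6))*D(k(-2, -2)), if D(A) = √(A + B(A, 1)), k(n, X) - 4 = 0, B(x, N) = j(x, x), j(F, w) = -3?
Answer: 130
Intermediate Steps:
B(x, N) = -3
k(n, X) = 4 (k(n, X) = 4 + 0 = 4)
D(A) = √(-3 + A) (D(A) = √(A - 3) = √(-3 + A))
(K(-5)*(-20 - 6))*D(k(-2, -2)) = (-5*(-20 - 6))*√(-3 + 4) = (-5*(-26))*√1 = 130*1 = 130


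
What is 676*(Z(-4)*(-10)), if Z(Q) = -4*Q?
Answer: -108160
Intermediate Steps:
676*(Z(-4)*(-10)) = 676*(-4*(-4)*(-10)) = 676*(16*(-10)) = 676*(-160) = -108160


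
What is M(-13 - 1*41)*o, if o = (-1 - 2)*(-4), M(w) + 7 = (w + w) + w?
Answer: -2028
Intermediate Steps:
M(w) = -7 + 3*w (M(w) = -7 + ((w + w) + w) = -7 + (2*w + w) = -7 + 3*w)
o = 12 (o = -3*(-4) = 12)
M(-13 - 1*41)*o = (-7 + 3*(-13 - 1*41))*12 = (-7 + 3*(-13 - 41))*12 = (-7 + 3*(-54))*12 = (-7 - 162)*12 = -169*12 = -2028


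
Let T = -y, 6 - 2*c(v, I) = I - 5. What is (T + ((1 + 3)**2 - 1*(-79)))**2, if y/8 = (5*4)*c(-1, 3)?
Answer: 297025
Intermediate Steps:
c(v, I) = 11/2 - I/2 (c(v, I) = 3 - (I - 5)/2 = 3 - (-5 + I)/2 = 3 + (5/2 - I/2) = 11/2 - I/2)
y = 640 (y = 8*((5*4)*(11/2 - 1/2*3)) = 8*(20*(11/2 - 3/2)) = 8*(20*4) = 8*80 = 640)
T = -640 (T = -1*640 = -640)
(T + ((1 + 3)**2 - 1*(-79)))**2 = (-640 + ((1 + 3)**2 - 1*(-79)))**2 = (-640 + (4**2 + 79))**2 = (-640 + (16 + 79))**2 = (-640 + 95)**2 = (-545)**2 = 297025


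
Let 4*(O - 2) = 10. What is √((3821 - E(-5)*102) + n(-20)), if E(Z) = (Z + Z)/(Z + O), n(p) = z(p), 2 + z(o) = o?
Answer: √1759 ≈ 41.940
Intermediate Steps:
O = 9/2 (O = 2 + (¼)*10 = 2 + 5/2 = 9/2 ≈ 4.5000)
z(o) = -2 + o
n(p) = -2 + p
E(Z) = 2*Z/(9/2 + Z) (E(Z) = (Z + Z)/(Z + 9/2) = (2*Z)/(9/2 + Z) = 2*Z/(9/2 + Z))
√((3821 - E(-5)*102) + n(-20)) = √((3821 - 4*(-5)/(9 + 2*(-5))*102) + (-2 - 20)) = √((3821 - 4*(-5)/(9 - 10)*102) - 22) = √((3821 - 4*(-5)/(-1)*102) - 22) = √((3821 - 4*(-5)*(-1)*102) - 22) = √((3821 - 20*102) - 22) = √((3821 - 1*2040) - 22) = √((3821 - 2040) - 22) = √(1781 - 22) = √1759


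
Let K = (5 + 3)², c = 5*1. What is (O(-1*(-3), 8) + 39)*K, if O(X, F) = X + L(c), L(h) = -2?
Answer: 2560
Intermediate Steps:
c = 5
K = 64 (K = 8² = 64)
O(X, F) = -2 + X (O(X, F) = X - 2 = -2 + X)
(O(-1*(-3), 8) + 39)*K = ((-2 - 1*(-3)) + 39)*64 = ((-2 + 3) + 39)*64 = (1 + 39)*64 = 40*64 = 2560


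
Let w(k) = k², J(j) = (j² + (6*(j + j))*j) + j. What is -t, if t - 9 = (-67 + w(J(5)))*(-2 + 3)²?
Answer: -108842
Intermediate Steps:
J(j) = j + 13*j² (J(j) = (j² + (6*(2*j))*j) + j = (j² + (12*j)*j) + j = (j² + 12*j²) + j = 13*j² + j = j + 13*j²)
t = 108842 (t = 9 + (-67 + (5*(1 + 13*5))²)*(-2 + 3)² = 9 + (-67 + (5*(1 + 65))²)*1² = 9 + (-67 + (5*66)²)*1 = 9 + (-67 + 330²)*1 = 9 + (-67 + 108900)*1 = 9 + 108833*1 = 9 + 108833 = 108842)
-t = -1*108842 = -108842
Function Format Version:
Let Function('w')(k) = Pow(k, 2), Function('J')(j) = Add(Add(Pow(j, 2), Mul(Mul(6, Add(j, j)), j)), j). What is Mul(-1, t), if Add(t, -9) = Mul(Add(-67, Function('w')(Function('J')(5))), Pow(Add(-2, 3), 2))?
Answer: -108842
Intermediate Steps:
Function('J')(j) = Add(j, Mul(13, Pow(j, 2))) (Function('J')(j) = Add(Add(Pow(j, 2), Mul(Mul(6, Mul(2, j)), j)), j) = Add(Add(Pow(j, 2), Mul(Mul(12, j), j)), j) = Add(Add(Pow(j, 2), Mul(12, Pow(j, 2))), j) = Add(Mul(13, Pow(j, 2)), j) = Add(j, Mul(13, Pow(j, 2))))
t = 108842 (t = Add(9, Mul(Add(-67, Pow(Mul(5, Add(1, Mul(13, 5))), 2)), Pow(Add(-2, 3), 2))) = Add(9, Mul(Add(-67, Pow(Mul(5, Add(1, 65)), 2)), Pow(1, 2))) = Add(9, Mul(Add(-67, Pow(Mul(5, 66), 2)), 1)) = Add(9, Mul(Add(-67, Pow(330, 2)), 1)) = Add(9, Mul(Add(-67, 108900), 1)) = Add(9, Mul(108833, 1)) = Add(9, 108833) = 108842)
Mul(-1, t) = Mul(-1, 108842) = -108842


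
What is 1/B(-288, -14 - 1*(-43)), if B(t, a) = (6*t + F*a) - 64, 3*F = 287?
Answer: 3/2947 ≈ 0.0010180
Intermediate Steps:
F = 287/3 (F = (⅓)*287 = 287/3 ≈ 95.667)
B(t, a) = -64 + 6*t + 287*a/3 (B(t, a) = (6*t + 287*a/3) - 64 = -64 + 6*t + 287*a/3)
1/B(-288, -14 - 1*(-43)) = 1/(-64 + 6*(-288) + 287*(-14 - 1*(-43))/3) = 1/(-64 - 1728 + 287*(-14 + 43)/3) = 1/(-64 - 1728 + (287/3)*29) = 1/(-64 - 1728 + 8323/3) = 1/(2947/3) = 3/2947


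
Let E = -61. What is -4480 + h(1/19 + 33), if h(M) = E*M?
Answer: -123428/19 ≈ -6496.2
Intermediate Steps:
h(M) = -61*M
-4480 + h(1/19 + 33) = -4480 - 61*(1/19 + 33) = -4480 - 61*628/19 = -4480 - 38308/19 = -123428/19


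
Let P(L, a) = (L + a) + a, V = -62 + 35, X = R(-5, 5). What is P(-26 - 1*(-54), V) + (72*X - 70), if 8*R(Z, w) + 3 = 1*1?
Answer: -114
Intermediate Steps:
R(Z, w) = -¼ (R(Z, w) = -3/8 + (1*1)/8 = -3/8 + (⅛)*1 = -3/8 + ⅛ = -¼)
X = -¼ ≈ -0.25000
V = -27
P(L, a) = L + 2*a
P(-26 - 1*(-54), V) + (72*X - 70) = ((-26 - 1*(-54)) + 2*(-27)) + (72*(-¼) - 70) = ((-26 + 54) - 54) + (-18 - 70) = (28 - 54) - 88 = -26 - 88 = -114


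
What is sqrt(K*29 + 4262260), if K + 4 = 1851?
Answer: sqrt(4315823) ≈ 2077.5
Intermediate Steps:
K = 1847 (K = -4 + 1851 = 1847)
sqrt(K*29 + 4262260) = sqrt(1847*29 + 4262260) = sqrt(53563 + 4262260) = sqrt(4315823)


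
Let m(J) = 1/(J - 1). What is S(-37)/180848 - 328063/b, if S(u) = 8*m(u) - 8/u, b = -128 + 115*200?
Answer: -2606791544849/181741117848 ≈ -14.343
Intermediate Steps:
m(J) = 1/(-1 + J)
b = 22872 (b = -128 + 23000 = 22872)
S(u) = -8/u + 8/(-1 + u) (S(u) = 8/(-1 + u) - 8/u = -8/u + 8/(-1 + u))
S(-37)/180848 - 328063/b = (8/(-37*(-1 - 37)))/180848 - 328063/22872 = (8*(-1/37)/(-38))*(1/180848) - 328063*1/22872 = (8*(-1/37)*(-1/38))*(1/180848) - 328063/22872 = (4/703)*(1/180848) - 328063/22872 = 1/31784036 - 328063/22872 = -2606791544849/181741117848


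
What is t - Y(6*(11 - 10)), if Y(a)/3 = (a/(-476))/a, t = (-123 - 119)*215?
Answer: -24766277/476 ≈ -52030.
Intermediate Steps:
t = -52030 (t = -242*215 = -52030)
Y(a) = -3/476 (Y(a) = 3*((a/(-476))/a) = 3*((a*(-1/476))/a) = 3*((-a/476)/a) = 3*(-1/476) = -3/476)
t - Y(6*(11 - 10)) = -52030 - 1*(-3/476) = -52030 + 3/476 = -24766277/476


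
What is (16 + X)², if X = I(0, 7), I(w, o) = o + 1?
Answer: 576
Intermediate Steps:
I(w, o) = 1 + o
X = 8 (X = 1 + 7 = 8)
(16 + X)² = (16 + 8)² = 24² = 576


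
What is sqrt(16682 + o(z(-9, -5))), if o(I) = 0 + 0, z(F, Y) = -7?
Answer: sqrt(16682) ≈ 129.16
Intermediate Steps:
o(I) = 0
sqrt(16682 + o(z(-9, -5))) = sqrt(16682 + 0) = sqrt(16682)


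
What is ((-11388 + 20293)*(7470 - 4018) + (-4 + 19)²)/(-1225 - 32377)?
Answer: -30740285/33602 ≈ -914.83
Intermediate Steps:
((-11388 + 20293)*(7470 - 4018) + (-4 + 19)²)/(-1225 - 32377) = (8905*3452 + 15²)/(-33602) = (30740060 + 225)*(-1/33602) = 30740285*(-1/33602) = -30740285/33602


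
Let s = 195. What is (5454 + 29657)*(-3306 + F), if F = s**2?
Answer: 1219018809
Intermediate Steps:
F = 38025 (F = 195**2 = 38025)
(5454 + 29657)*(-3306 + F) = (5454 + 29657)*(-3306 + 38025) = 35111*34719 = 1219018809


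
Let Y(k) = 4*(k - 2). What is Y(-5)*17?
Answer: -476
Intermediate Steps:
Y(k) = -8 + 4*k (Y(k) = 4*(-2 + k) = -8 + 4*k)
Y(-5)*17 = (-8 + 4*(-5))*17 = (-8 - 20)*17 = -28*17 = -476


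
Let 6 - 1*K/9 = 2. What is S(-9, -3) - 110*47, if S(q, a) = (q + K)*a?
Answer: -5251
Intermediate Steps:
K = 36 (K = 54 - 9*2 = 54 - 18 = 36)
S(q, a) = a*(36 + q) (S(q, a) = (q + 36)*a = (36 + q)*a = a*(36 + q))
S(-9, -3) - 110*47 = -3*(36 - 9) - 110*47 = -3*27 - 5170 = -81 - 5170 = -5251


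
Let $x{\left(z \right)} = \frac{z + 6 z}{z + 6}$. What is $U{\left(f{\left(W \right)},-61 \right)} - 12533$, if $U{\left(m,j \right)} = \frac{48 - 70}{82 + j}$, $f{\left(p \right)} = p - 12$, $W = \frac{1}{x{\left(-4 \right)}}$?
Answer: $- \frac{263215}{21} \approx -12534.0$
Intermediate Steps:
$x{\left(z \right)} = \frac{7 z}{6 + z}$
$W = - \frac{1}{14}$ ($W = \frac{1}{7 \left(-4\right) \frac{1}{6 - 4}} = \frac{1}{7 \left(-4\right) \frac{1}{2}} = \frac{1}{-14} = - \frac{1}{14} \approx -0.071429$)
$f{\left(p \right)} = -12 + p$
$U{\left(m,j \right)} = - \frac{22}{82 + j}$
$U{\left(f{\left(W \right)},-61 \right)} - 12533 = - \frac{22}{82 - 61} - 12533 = - \frac{22}{21} - 12533 = - \frac{263215}{21}$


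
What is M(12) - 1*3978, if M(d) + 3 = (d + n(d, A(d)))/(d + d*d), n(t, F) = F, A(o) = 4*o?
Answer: -51748/13 ≈ -3980.6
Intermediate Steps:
M(d) = -3 + 5*d/(d + d²) (M(d) = -3 + (d + 4*d)/(d + d*d) = -3 + (5*d)/(d + d²) = -3 + 5*d/(d + d²))
M(12) - 1*3978 = (2 - 3*12)/(1 + 12) - 1*3978 = (2 - 36)/13 - 3978 = (1/13)*(-34) - 3978 = -34/13 - 3978 = -51748/13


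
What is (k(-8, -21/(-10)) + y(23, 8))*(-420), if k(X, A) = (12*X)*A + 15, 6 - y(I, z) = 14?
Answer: 81732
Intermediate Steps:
y(I, z) = -8 (y(I, z) = 6 - 1*14 = 6 - 14 = -8)
k(X, A) = 15 + 12*A*X (k(X, A) = 12*A*X + 15 = 15 + 12*A*X)
(k(-8, -21/(-10)) + y(23, 8))*(-420) = ((15 + 12*(-21/(-10))*(-8)) - 8)*(-420) = ((15 + 12*(-21*(-1/10))*(-8)) - 8)*(-420) = ((15 + 12*(21/10)*(-8)) - 8)*(-420) = ((15 - 1008/5) - 8)*(-420) = (-933/5 - 8)*(-420) = -973/5*(-420) = 81732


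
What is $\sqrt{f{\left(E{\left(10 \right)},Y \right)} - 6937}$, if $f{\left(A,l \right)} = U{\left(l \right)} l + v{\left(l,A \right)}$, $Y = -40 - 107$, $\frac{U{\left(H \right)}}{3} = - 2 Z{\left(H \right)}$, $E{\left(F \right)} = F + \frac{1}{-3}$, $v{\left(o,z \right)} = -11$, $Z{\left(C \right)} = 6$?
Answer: $6 i \sqrt{46} \approx 40.694 i$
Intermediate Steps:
$E{\left(F \right)} = - \frac{1}{3} + F$ ($E{\left(F \right)} = F - \frac{1}{3} = - \frac{1}{3} + F$)
$U{\left(H \right)} = -36$ ($U{\left(H \right)} = 3 \left(\left(-2\right) 6\right) = 3 \left(-12\right) = -36$)
$Y = -147$ ($Y = -40 - 107 = -147$)
$f{\left(A,l \right)} = -11 - 36 l$ ($f{\left(A,l \right)} = - 36 l - 11 = -11 - 36 l$)
$\sqrt{f{\left(E{\left(10 \right)},Y \right)} - 6937} = \sqrt{\left(-11 - -5292\right) - 6937} = \sqrt{\left(-11 + 5292\right) - 6937} = \sqrt{5281 - 6937} = \sqrt{-1656} = 6 i \sqrt{46}$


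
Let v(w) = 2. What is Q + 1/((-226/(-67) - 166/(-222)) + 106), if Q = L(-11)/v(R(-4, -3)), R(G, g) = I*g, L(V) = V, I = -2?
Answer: -8993785/1637938 ≈ -5.4909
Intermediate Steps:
R(G, g) = -2*g
Q = -11/2 ≈ -5.5000
Q + 1/((-226/(-67) - 166/(-222)) + 106) = -11/2 + 1/((-226/(-67) - 166/(-222)) + 106) = -11/2 + 1/((-226*(-1/67) - 166*(-1/222)) + 106) = -11/2 + 1/((226/67 + 83/111) + 106) = -11/2 + 1/(30647/7437 + 106) = -11/2 + 1/(818969/7437) = -11/2 + 7437/818969 = -8993785/1637938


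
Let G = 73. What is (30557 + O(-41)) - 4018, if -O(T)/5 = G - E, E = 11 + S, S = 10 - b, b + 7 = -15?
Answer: 26389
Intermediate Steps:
b = -22 (b = -7 - 15 = -22)
S = 32 (S = 10 - 1*(-22) = 10 + 22 = 32)
E = 43 (E = 11 + 32 = 43)
O(T) = -150 (O(T) = -5*(73 - 1*43) = -5*(73 - 43) = -5*30 = -150)
(30557 + O(-41)) - 4018 = (30557 - 150) - 4018 = 30407 - 4018 = 26389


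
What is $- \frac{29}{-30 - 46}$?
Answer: $\frac{29}{76} \approx 0.38158$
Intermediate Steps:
$- \frac{29}{-30 - 46} = - \frac{29}{-76} = \left(-29\right) \left(- \frac{1}{76}\right) = \frac{29}{76}$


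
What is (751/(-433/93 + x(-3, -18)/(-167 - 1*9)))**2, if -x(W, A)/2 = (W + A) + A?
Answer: 37775577761856/1741476361 ≈ 21692.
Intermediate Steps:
x(W, A) = -4*A - 2*W (x(W, A) = -2*((W + A) + A) = -2*((A + W) + A) = -2*(W + 2*A) = -4*A - 2*W)
(751/(-433/93 + x(-3, -18)/(-167 - 1*9)))**2 = (751/(-433/93 + (-4*(-18) - 2*(-3))/(-167 - 1*9)))**2 = (751/(-433*1/93 + (72 + 6)/(-167 - 9)))**2 = (751/(-433/93 + 78/(-176)))**2 = (751/(-433/93 + 78*(-1/176)))**2 = (751/(-433/93 - 39/88))**2 = (751/(-41731/8184))**2 = (751*(-8184/41731))**2 = (-6146184/41731)**2 = 37775577761856/1741476361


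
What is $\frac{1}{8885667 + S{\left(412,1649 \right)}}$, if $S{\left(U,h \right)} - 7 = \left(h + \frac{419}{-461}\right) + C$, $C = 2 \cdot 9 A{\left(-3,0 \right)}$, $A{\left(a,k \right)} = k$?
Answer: $\frac{461}{4097055484} \approx 1.1252 \cdot 10^{-7}$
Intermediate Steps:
$C = 0$ ($C = 2 \cdot 9 \cdot 0 = 18 \cdot 0 = 0$)
$S{\left(U,h \right)} = \frac{2808}{461} + h$ ($S{\left(U,h \right)} = 7 + \left(\left(h + \frac{419}{-461}\right) + 0\right) = 7 + \left(\left(h + 419 \left(- \frac{1}{461}\right)\right) + 0\right) = 7 + \left(\left(h - \frac{419}{461}\right) + 0\right) = 7 + \left(\left(- \frac{419}{461} + h\right) + 0\right) = 7 + \left(- \frac{419}{461} + h\right) = \frac{2808}{461} + h$)
$\frac{1}{8885667 + S{\left(412,1649 \right)}} = \frac{1}{8885667 + \left(\frac{2808}{461} + 1649\right)} = \frac{1}{8885667 + \frac{762997}{461}} = \frac{1}{\frac{4097055484}{461}} = \frac{461}{4097055484}$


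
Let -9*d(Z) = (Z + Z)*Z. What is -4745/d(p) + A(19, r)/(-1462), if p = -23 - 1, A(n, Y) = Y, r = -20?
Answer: 3469875/93568 ≈ 37.084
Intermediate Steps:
p = -24
d(Z) = -2*Z²/9 (d(Z) = -(Z + Z)*Z/9 = -2*Z*Z/9 = -2*Z²/9)
-4745/d(p) + A(19, r)/(-1462) = -4745/((-2/9*(-24)²)) - 20/(-1462) = -4745/((-2/9*576)) - 20*(-1/1462) = -4745/(-128) + 10/731 = -4745*(-1/128) + 10/731 = 4745/128 + 10/731 = 3469875/93568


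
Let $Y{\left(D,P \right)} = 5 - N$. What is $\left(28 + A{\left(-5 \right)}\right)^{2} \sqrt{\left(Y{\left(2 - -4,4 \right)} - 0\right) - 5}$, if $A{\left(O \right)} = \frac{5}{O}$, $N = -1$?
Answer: $729$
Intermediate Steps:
$Y{\left(D,P \right)} = 6$ ($Y{\left(D,P \right)} = 5 - -1 = 5 + 1 = 6$)
$\left(28 + A{\left(-5 \right)}\right)^{2} \sqrt{\left(Y{\left(2 - -4,4 \right)} - 0\right) - 5} = \left(28 + \frac{5}{-5}\right)^{2} \sqrt{\left(6 - 0\right) - 5} = \left(28 + 5 \left(- \frac{1}{5}\right)\right)^{2} \sqrt{\left(6 + 0\right) - 5} = \left(28 - 1\right)^{2} \sqrt{6 - 5} = 27^{2} \sqrt{1} = 729 \cdot 1 = 729$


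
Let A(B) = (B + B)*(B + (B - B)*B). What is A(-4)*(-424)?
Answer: -13568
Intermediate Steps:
A(B) = 2*B² (A(B) = (2*B)*(B + 0*B) = (2*B)*(B + 0) = (2*B)*B = 2*B²)
A(-4)*(-424) = (2*(-4)²)*(-424) = (2*16)*(-424) = 32*(-424) = -13568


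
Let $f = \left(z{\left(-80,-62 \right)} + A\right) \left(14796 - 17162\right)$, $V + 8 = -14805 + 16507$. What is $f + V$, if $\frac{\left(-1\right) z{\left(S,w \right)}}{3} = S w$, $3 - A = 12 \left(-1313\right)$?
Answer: $-2078020$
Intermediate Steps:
$A = 15759$ ($A = 3 - 12 \left(-1313\right) = 3 - -15756 = 3 + 15756 = 15759$)
$z{\left(S,w \right)} = - 3 S w$
$V = 1694$ ($V = -8 + \left(-14805 + 16507\right) = -8 + 1702 = 1694$)
$f = -2079714$ ($f = \left(\left(-3\right) \left(-80\right) \left(-62\right) + 15759\right) \left(14796 - 17162\right) = \left(-14880 + 15759\right) \left(-2366\right) = 879 \left(-2366\right) = -2079714$)
$f + V = -2079714 + 1694 = -2078020$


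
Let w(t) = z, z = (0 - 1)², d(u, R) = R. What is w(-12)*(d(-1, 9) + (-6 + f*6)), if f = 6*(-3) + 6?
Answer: -69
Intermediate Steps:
f = -12 (f = -18 + 6 = -12)
z = 1 (z = (-1)² = 1)
w(t) = 1
w(-12)*(d(-1, 9) + (-6 + f*6)) = 1*(9 + (-6 - 12*6)) = 1*(9 + (-6 - 72)) = 1*(9 - 78) = 1*(-69) = -69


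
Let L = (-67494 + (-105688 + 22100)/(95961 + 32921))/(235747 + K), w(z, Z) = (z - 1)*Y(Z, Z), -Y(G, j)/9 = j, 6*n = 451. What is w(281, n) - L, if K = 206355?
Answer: -2698237895033896/14244747491 ≈ -1.8942e+5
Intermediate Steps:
n = 451/6 (n = (1/6)*451 = 451/6 ≈ 75.167)
Y(G, j) = -9*j
w(z, Z) = -9*Z*(-1 + z) (w(z, Z) = (z - 1)*(-9*Z) = (-1 + z)*(-9*Z) = -9*Z*(-1 + z))
L = -2174711324/14244747491 (L = (-67494 + (-105688 + 22100)/(95961 + 32921))/(235747 + 206355) = (-67494 - 83588/128882)/442102 = (-67494 - 83588*1/128882)*(1/442102) = (-67494 - 41794/64441)*(1/442102) = -4349422648/64441*1/442102 = -2174711324/14244747491 ≈ -0.15267)
w(281, n) - L = 9*(451/6)*(1 - 1*281) - 1*(-2174711324/14244747491) = 9*(451/6)*(1 - 281) + 2174711324/14244747491 = 9*(451/6)*(-280) + 2174711324/14244747491 = -189420 + 2174711324/14244747491 = -2698237895033896/14244747491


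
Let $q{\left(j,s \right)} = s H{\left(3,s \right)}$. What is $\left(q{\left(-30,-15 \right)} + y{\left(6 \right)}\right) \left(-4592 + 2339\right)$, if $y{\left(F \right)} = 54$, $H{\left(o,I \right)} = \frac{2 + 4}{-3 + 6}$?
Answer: $-54072$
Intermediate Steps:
$H{\left(o,I \right)} = 2$ ($H{\left(o,I \right)} = \frac{6}{3} = 6 \cdot \frac{1}{3} = 2$)
$q{\left(j,s \right)} = 2 s$ ($q{\left(j,s \right)} = s 2 = 2 s$)
$\left(q{\left(-30,-15 \right)} + y{\left(6 \right)}\right) \left(-4592 + 2339\right) = \left(2 \left(-15\right) + 54\right) \left(-4592 + 2339\right) = \left(-30 + 54\right) \left(-2253\right) = 24 \left(-2253\right) = -54072$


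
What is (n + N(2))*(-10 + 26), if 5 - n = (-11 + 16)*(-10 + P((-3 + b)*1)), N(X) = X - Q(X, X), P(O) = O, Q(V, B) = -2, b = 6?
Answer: 704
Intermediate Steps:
N(X) = 2 + X (N(X) = X - 1*(-2) = X + 2 = 2 + X)
n = 40 (n = 5 - (-11 + 16)*(-10 + (-3 + 6)*1) = 5 - 5*(-10 + 3*1) = 5 - 5*(-10 + 3) = 5 - 5*(-7) = 5 - 1*(-35) = 5 + 35 = 40)
(n + N(2))*(-10 + 26) = (40 + (2 + 2))*(-10 + 26) = (40 + 4)*16 = 44*16 = 704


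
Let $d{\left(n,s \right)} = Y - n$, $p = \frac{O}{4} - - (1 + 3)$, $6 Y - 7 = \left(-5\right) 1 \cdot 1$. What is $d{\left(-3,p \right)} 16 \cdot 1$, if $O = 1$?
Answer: $\frac{160}{3} \approx 53.333$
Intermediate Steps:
$Y = \frac{1}{3}$ ($Y = \frac{7}{6} + \frac{\left(-5\right) 1 \cdot 1}{6} = \frac{7}{6} + \frac{\left(-5\right) 1}{6} = \frac{7}{6} + \frac{1}{6} \left(-5\right) = \frac{7}{6} - \frac{5}{6} = \frac{1}{3} \approx 0.33333$)
$p = \frac{17}{4}$ ($p = 1 \cdot \frac{1}{4} - - (1 + 3) = 1 \cdot \frac{1}{4} - \left(-1\right) 4 = \frac{1}{4} - -4 = \frac{1}{4} + 4 = \frac{17}{4} \approx 4.25$)
$d{\left(n,s \right)} = \frac{1}{3} - n$
$d{\left(-3,p \right)} 16 \cdot 1 = \left(\frac{1}{3} - -3\right) 16 \cdot 1 = \left(\frac{1}{3} + 3\right) 16 \cdot 1 = \frac{10}{3} \cdot 16 \cdot 1 = \frac{160}{3} \cdot 1 = \frac{160}{3}$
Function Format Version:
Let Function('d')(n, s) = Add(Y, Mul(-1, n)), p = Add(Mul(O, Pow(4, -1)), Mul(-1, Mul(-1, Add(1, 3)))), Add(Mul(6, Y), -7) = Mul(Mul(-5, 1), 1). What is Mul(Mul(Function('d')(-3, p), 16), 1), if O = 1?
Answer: Rational(160, 3) ≈ 53.333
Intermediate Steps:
Y = Rational(1, 3) (Y = Add(Rational(7, 6), Mul(Rational(1, 6), Mul(Mul(-5, 1), 1))) = Add(Rational(7, 6), Mul(Rational(1, 6), Mul(-5, 1))) = Add(Rational(7, 6), Mul(Rational(1, 6), -5)) = Add(Rational(7, 6), Rational(-5, 6)) = Rational(1, 3) ≈ 0.33333)
p = Rational(17, 4) (p = Add(Mul(1, Pow(4, -1)), Mul(-1, Mul(-1, Add(1, 3)))) = Add(Mul(1, Rational(1, 4)), Mul(-1, Mul(-1, 4))) = Add(Rational(1, 4), Mul(-1, -4)) = Add(Rational(1, 4), 4) = Rational(17, 4) ≈ 4.2500)
Function('d')(n, s) = Add(Rational(1, 3), Mul(-1, n))
Mul(Mul(Function('d')(-3, p), 16), 1) = Mul(Mul(Add(Rational(1, 3), Mul(-1, -3)), 16), 1) = Mul(Mul(Add(Rational(1, 3), 3), 16), 1) = Mul(Mul(Rational(10, 3), 16), 1) = Mul(Rational(160, 3), 1) = Rational(160, 3)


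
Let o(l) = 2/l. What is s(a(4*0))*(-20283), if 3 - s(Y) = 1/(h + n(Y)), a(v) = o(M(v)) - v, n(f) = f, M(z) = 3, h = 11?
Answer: -2068866/35 ≈ -59110.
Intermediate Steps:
a(v) = ⅔ - v (a(v) = 2/3 - v = 2*(⅓) - v = ⅔ - v)
s(Y) = 3 - 1/(11 + Y)
s(a(4*0))*(-20283) = ((32 + 3*(⅔ - 4*0))/(11 + (⅔ - 4*0)))*(-20283) = ((32 + 3*(⅔ - 1*0))/(11 + (⅔ - 1*0)))*(-20283) = ((32 + 3*(⅔ + 0))/(11 + (⅔ + 0)))*(-20283) = ((32 + 3*(⅔))/(11 + ⅔))*(-20283) = ((32 + 2)/(35/3))*(-20283) = ((3/35)*34)*(-20283) = (102/35)*(-20283) = -2068866/35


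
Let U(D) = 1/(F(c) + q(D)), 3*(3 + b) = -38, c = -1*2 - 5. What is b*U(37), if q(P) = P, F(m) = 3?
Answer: -47/120 ≈ -0.39167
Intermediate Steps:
c = -7 (c = -2 - 5 = -7)
b = -47/3 (b = -3 + (1/3)*(-38) = -3 - 38/3 = -47/3 ≈ -15.667)
U(D) = 1/(3 + D)
b*U(37) = -47/(3*(3 + 37)) = -47/3/40 = -47/3*1/40 = -47/120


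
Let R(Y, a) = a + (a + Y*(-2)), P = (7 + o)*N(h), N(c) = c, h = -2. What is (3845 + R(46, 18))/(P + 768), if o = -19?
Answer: 421/88 ≈ 4.7841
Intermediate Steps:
P = 24 (P = (7 - 19)*(-2) = -12*(-2) = 24)
R(Y, a) = -2*Y + 2*a (R(Y, a) = a + (a - 2*Y) = -2*Y + 2*a)
(3845 + R(46, 18))/(P + 768) = (3845 + (-2*46 + 2*18))/(24 + 768) = (3845 + (-92 + 36))/792 = (3845 - 56)*(1/792) = 3789*(1/792) = 421/88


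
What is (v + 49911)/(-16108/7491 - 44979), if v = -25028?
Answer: -186398553/336953797 ≈ -0.55319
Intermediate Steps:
(v + 49911)/(-16108/7491 - 44979) = (-25028 + 49911)/(-16108/7491 - 44979) = 24883/(-16108*1/7491 - 44979) = 24883/(-16108/7491 - 44979) = 24883/(-336953797/7491) = 24883*(-7491/336953797) = -186398553/336953797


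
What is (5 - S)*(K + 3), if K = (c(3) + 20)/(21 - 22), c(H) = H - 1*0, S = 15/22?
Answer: -950/11 ≈ -86.364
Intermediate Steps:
S = 15/22 (S = 15*(1/22) = 15/22 ≈ 0.68182)
c(H) = H (c(H) = H + 0 = H)
K = -23 (K = (3 + 20)/(21 - 22) = 23/(-1) = 23*(-1) = -23)
(5 - S)*(K + 3) = (5 - 1*15/22)*(-23 + 3) = (5 - 15/22)*(-20) = (95/22)*(-20) = -950/11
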